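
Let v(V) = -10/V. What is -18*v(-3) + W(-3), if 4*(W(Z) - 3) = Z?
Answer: -231/4 ≈ -57.750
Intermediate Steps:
W(Z) = 3 + Z/4
-18*v(-3) + W(-3) = -(-180)/(-3) + (3 + (¼)*(-3)) = -(-180)*(-1)/3 + (3 - ¾) = -18*10/3 + 9/4 = -60 + 9/4 = -231/4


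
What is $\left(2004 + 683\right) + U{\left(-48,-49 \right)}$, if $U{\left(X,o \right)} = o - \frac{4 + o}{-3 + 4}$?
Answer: $2683$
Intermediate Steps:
$U{\left(X,o \right)} = -4$ ($U{\left(X,o \right)} = o - \frac{4 + o}{1} = o - \left(4 + o\right) 1 = o - \left(4 + o\right) = -4$)
$\left(2004 + 683\right) + U{\left(-48,-49 \right)} = \left(2004 + 683\right) - 4 = 2687 - 4 = 2683$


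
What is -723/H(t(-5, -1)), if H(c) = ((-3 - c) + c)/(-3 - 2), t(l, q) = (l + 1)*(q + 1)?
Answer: -1205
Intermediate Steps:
t(l, q) = (1 + l)*(1 + q)
H(c) = ⅗ (H(c) = -3/(-5) = -3*(-⅕) = ⅗)
-723/H(t(-5, -1)) = -723/⅗ = -723*5/3 = -1205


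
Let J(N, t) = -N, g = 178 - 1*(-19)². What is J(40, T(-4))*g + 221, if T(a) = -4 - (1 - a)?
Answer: 7541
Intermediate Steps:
T(a) = -5 + a (T(a) = -4 + (-1 + a) = -5 + a)
g = -183 (g = 178 - 1*361 = 178 - 361 = -183)
J(40, T(-4))*g + 221 = -1*40*(-183) + 221 = -40*(-183) + 221 = 7320 + 221 = 7541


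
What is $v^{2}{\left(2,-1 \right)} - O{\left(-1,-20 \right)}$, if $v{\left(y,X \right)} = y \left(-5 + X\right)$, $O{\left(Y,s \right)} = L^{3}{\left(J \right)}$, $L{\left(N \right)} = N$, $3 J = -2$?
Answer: $\frac{3896}{27} \approx 144.3$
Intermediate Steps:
$J = - \frac{2}{3}$ ($J = \frac{1}{3} \left(-2\right) = - \frac{2}{3} \approx -0.66667$)
$O{\left(Y,s \right)} = - \frac{8}{27}$ ($O{\left(Y,s \right)} = \left(- \frac{2}{3}\right)^{3} = - \frac{8}{27}$)
$v^{2}{\left(2,-1 \right)} - O{\left(-1,-20 \right)} = \left(2 \left(-5 - 1\right)\right)^{2} - - \frac{8}{27} = \left(2 \left(-6\right)\right)^{2} + \frac{8}{27} = \left(-12\right)^{2} + \frac{8}{27} = 144 + \frac{8}{27} = \frac{3896}{27}$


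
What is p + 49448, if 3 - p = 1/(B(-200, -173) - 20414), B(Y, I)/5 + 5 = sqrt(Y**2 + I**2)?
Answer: 20571838352135/416004496 + 5*sqrt(69929)/416004496 ≈ 49451.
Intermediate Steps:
B(Y, I) = -25 + 5*sqrt(I**2 + Y**2) (B(Y, I) = -25 + 5*sqrt(Y**2 + I**2) = -25 + 5*sqrt(I**2 + Y**2))
p = 3 - 1/(-20439 + 5*sqrt(69929)) (p = 3 - 1/((-25 + 5*sqrt((-173)**2 + (-200)**2)) - 20414) = 3 - 1/((-25 + 5*sqrt(29929 + 40000)) - 20414) = 3 - 1/((-25 + 5*sqrt(69929)) - 20414) = 3 - 1/(-20439 + 5*sqrt(69929)) ≈ 3.0001)
p + 49448 = (1248033927/416004496 + 5*sqrt(69929)/416004496) + 49448 = 20571838352135/416004496 + 5*sqrt(69929)/416004496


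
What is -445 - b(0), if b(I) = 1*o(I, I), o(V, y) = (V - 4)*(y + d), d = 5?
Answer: -425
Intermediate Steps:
o(V, y) = (-4 + V)*(5 + y) (o(V, y) = (V - 4)*(y + 5) = (-4 + V)*(5 + y))
b(I) = -20 + I + I² (b(I) = 1*(-20 - 4*I + 5*I + I*I) = 1*(-20 - 4*I + 5*I + I²) = 1*(-20 + I + I²) = -20 + I + I²)
-445 - b(0) = -445 - (-20 + 0 + 0²) = -445 - (-20 + 0 + 0) = -445 - 1*(-20) = -445 + 20 = -425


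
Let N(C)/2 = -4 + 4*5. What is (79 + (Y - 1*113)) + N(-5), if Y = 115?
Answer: 113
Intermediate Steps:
N(C) = 32 (N(C) = 2*(-4 + 4*5) = 2*(-4 + 20) = 2*16 = 32)
(79 + (Y - 1*113)) + N(-5) = (79 + (115 - 1*113)) + 32 = (79 + (115 - 113)) + 32 = (79 + 2) + 32 = 81 + 32 = 113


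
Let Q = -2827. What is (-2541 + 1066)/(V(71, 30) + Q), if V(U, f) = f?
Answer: 1475/2797 ≈ 0.52735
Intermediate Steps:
(-2541 + 1066)/(V(71, 30) + Q) = (-2541 + 1066)/(30 - 2827) = -1475/(-2797) = -1475*(-1/2797) = 1475/2797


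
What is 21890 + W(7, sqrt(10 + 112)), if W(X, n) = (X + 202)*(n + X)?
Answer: 23353 + 209*sqrt(122) ≈ 25661.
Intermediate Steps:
W(X, n) = (202 + X)*(X + n)
21890 + W(7, sqrt(10 + 112)) = 21890 + (7**2 + 202*7 + 202*sqrt(10 + 112) + 7*sqrt(10 + 112)) = 21890 + (49 + 1414 + 202*sqrt(122) + 7*sqrt(122)) = 21890 + (1463 + 209*sqrt(122)) = 23353 + 209*sqrt(122)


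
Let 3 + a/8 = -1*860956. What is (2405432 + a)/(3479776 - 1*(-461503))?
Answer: -4482240/3941279 ≈ -1.1373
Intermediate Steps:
a = -6887672 (a = -24 + 8*(-1*860956) = -24 + 8*(-860956) = -24 - 6887648 = -6887672)
(2405432 + a)/(3479776 - 1*(-461503)) = (2405432 - 6887672)/(3479776 - 1*(-461503)) = -4482240/(3479776 + 461503) = -4482240/3941279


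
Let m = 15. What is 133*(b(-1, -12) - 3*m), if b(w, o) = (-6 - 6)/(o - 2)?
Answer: -5871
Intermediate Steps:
b(w, o) = -12/(-2 + o)
133*(b(-1, -12) - 3*m) = 133*(-12/(-2 - 12) - 3*15) = 133*(-12/(-14) - 45) = 133*(-12*(-1/14) - 45) = 133*(6/7 - 45) = 133*(-309/7) = -5871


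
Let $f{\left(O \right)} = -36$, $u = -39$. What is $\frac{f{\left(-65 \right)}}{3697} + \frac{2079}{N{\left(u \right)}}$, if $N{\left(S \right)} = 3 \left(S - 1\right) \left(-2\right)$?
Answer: $\frac{2559141}{295760} \approx 8.6528$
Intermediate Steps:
$N{\left(S \right)} = 6 - 6 S$ ($N{\left(S \right)} = 3 \left(-1 + S\right) \left(-2\right) = \left(-3 + 3 S\right) \left(-2\right) = 6 - 6 S$)
$\frac{f{\left(-65 \right)}}{3697} + \frac{2079}{N{\left(u \right)}} = - \frac{36}{3697} + \frac{2079}{6 - -234} = \left(-36\right) \frac{1}{3697} + \frac{2079}{6 + 234} = - \frac{36}{3697} + \frac{2079}{240} = - \frac{36}{3697} + 2079 \cdot \frac{1}{240} = - \frac{36}{3697} + \frac{693}{80} = \frac{2559141}{295760}$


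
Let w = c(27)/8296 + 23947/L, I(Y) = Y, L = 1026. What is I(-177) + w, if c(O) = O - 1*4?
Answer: -653941141/4255848 ≈ -153.66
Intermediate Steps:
c(O) = -4 + O (c(O) = O - 4 = -4 + O)
w = 99343955/4255848 (w = (-4 + 27)/8296 + 23947/1026 = 23*(1/8296) + 23947*(1/1026) = 23/8296 + 23947/1026 = 99343955/4255848 ≈ 23.343)
I(-177) + w = -177 + 99343955/4255848 = -653941141/4255848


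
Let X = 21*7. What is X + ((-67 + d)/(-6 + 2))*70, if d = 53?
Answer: 392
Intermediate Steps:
X = 147
X + ((-67 + d)/(-6 + 2))*70 = 147 + ((-67 + 53)/(-6 + 2))*70 = 147 - 14/(-4)*70 = 147 - 14*(-¼)*70 = 147 + (7/2)*70 = 147 + 245 = 392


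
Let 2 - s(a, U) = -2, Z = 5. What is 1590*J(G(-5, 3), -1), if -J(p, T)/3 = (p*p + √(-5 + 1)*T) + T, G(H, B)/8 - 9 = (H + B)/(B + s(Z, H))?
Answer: -1135713150/49 + 9540*I ≈ -2.3178e+7 + 9540.0*I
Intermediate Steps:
s(a, U) = 4 (s(a, U) = 2 - 1*(-2) = 2 + 2 = 4)
G(H, B) = 72 + 8*(B + H)/(4 + B) (G(H, B) = 72 + 8*((H + B)/(B + 4)) = 72 + 8*((B + H)/(4 + B)) = 72 + 8*(B + H)/(4 + B))
J(p, T) = -3*T - 3*p² - 6*I*T (J(p, T) = -3*((p*p + √(-5 + 1)*T) + T) = -3*((p² + √(-4)*T) + T) = -3*((p² + (2*I)*T) + T) = -3*((p² + 2*I*T) + T) = -3*(T + p² + 2*I*T) = -3*T - 3*p² - 6*I*T)
1590*J(G(-5, 3), -1) = 1590*(-3*(-1) - 3*64*(36 - 5 + 10*3)²/(4 + 3)² - 6*I*(-1)) = 1590*(3 - 3*64*(36 - 5 + 30)²/49 + 6*I) = 1590*(3 - 3*(8*(⅐)*61)² + 6*I) = 1590*(3 - 3*(488/7)² + 6*I) = 1590*(3 - 3*238144/49 + 6*I) = 1590*(3 - 714432/49 + 6*I) = 1590*(-714285/49 + 6*I) = -1135713150/49 + 9540*I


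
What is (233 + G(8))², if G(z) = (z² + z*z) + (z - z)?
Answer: 130321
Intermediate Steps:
G(z) = 2*z² (G(z) = (z² + z²) + 0 = 2*z² + 0 = 2*z²)
(233 + G(8))² = (233 + 2*8²)² = (233 + 2*64)² = (233 + 128)² = 361² = 130321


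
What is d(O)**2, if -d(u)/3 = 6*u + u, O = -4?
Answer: 7056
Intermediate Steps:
d(u) = -21*u (d(u) = -3*(6*u + u) = -21*u)
d(O)**2 = (-21*(-4))**2 = 84**2 = 7056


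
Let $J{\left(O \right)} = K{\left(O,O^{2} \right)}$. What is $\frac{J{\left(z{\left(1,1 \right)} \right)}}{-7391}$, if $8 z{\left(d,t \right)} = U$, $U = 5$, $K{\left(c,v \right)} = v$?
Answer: $- \frac{25}{473024} \approx -5.2851 \cdot 10^{-5}$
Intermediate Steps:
$z{\left(d,t \right)} = \frac{5}{8}$ ($z{\left(d,t \right)} = \frac{1}{8} \cdot 5 = \frac{5}{8}$)
$J{\left(O \right)} = O^{2}$
$\frac{J{\left(z{\left(1,1 \right)} \right)}}{-7391} = \frac{\left(\frac{5}{8}\right)^{2}}{-7391} = \frac{25}{64} \left(- \frac{1}{7391}\right) = - \frac{25}{473024}$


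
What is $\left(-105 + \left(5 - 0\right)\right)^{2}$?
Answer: $10000$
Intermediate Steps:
$\left(-105 + \left(5 - 0\right)\right)^{2} = \left(-105 + \left(5 + 0\right)\right)^{2} = \left(-105 + 5\right)^{2} = \left(-100\right)^{2} = 10000$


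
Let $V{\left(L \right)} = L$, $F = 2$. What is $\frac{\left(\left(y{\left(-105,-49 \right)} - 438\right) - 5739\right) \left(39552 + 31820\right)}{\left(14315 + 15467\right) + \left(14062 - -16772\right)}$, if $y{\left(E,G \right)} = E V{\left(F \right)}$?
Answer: $- \frac{113963241}{15154} \approx -7520.3$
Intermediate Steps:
$y{\left(E,G \right)} = 2 E$ ($y{\left(E,G \right)} = E 2 = 2 E$)
$\frac{\left(\left(y{\left(-105,-49 \right)} - 438\right) - 5739\right) \left(39552 + 31820\right)}{\left(14315 + 15467\right) + \left(14062 - -16772\right)} = \frac{\left(\left(2 \left(-105\right) - 438\right) - 5739\right) \left(39552 + 31820\right)}{\left(14315 + 15467\right) + \left(14062 - -16772\right)} = \frac{\left(\left(-210 - 438\right) - 5739\right) 71372}{29782 + \left(14062 + 16772\right)} = \frac{\left(-648 - 5739\right) 71372}{29782 + 30834} = \frac{\left(-6387\right) 71372}{60616} = \left(-455852964\right) \frac{1}{60616} = - \frac{113963241}{15154}$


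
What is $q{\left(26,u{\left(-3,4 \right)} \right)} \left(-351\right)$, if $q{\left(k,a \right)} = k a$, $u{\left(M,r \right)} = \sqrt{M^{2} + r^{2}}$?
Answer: $-45630$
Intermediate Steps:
$q{\left(k,a \right)} = a k$
$q{\left(26,u{\left(-3,4 \right)} \right)} \left(-351\right) = \sqrt{\left(-3\right)^{2} + 4^{2}} \cdot 26 \left(-351\right) = \sqrt{9 + 16} \cdot 26 \left(-351\right) = \sqrt{25} \cdot 26 \left(-351\right) = 5 \cdot 26 \left(-351\right) = 130 \left(-351\right) = -45630$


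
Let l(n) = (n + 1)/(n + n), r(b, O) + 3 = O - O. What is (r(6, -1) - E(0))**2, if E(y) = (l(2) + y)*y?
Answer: 9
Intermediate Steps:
r(b, O) = -3 (r(b, O) = -3 + (O - O) = -3 + 0 = -3)
l(n) = (1 + n)/(2*n) (l(n) = (1 + n)/((2*n)) = (1 + n)*(1/(2*n)) = (1 + n)/(2*n))
E(y) = y*(3/4 + y) (E(y) = ((1/2)*(1 + 2)/2 + y)*y = ((1/2)*(1/2)*3 + y)*y = (3/4 + y)*y = y*(3/4 + y))
(r(6, -1) - E(0))**2 = (-3 - 0*(3 + 4*0)/4)**2 = (-3 - 0*(3 + 0)/4)**2 = (-3 - 0*3/4)**2 = (-3 - 1*0)**2 = (-3 + 0)**2 = (-3)**2 = 9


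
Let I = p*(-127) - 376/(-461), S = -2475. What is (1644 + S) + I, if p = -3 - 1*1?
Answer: -148527/461 ≈ -322.18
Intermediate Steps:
p = -4 (p = -3 - 1 = -4)
I = 234564/461 (I = -4*(-127) - 376/(-461) = 508 - 376*(-1/461) = 508 + 376/461 = 234564/461 ≈ 508.82)
(1644 + S) + I = (1644 - 2475) + 234564/461 = -831 + 234564/461 = -148527/461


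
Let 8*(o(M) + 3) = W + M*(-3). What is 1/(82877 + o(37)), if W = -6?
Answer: 8/662875 ≈ 1.2069e-5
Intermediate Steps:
o(M) = -15/4 - 3*M/8 (o(M) = -3 + (-6 + M*(-3))/8 = -3 + (-6 - 3*M)/8 = -3 + (-¾ - 3*M/8) = -15/4 - 3*M/8)
1/(82877 + o(37)) = 1/(82877 + (-15/4 - 3/8*37)) = 1/(82877 + (-15/4 - 111/8)) = 1/(82877 - 141/8) = 1/(662875/8) = 8/662875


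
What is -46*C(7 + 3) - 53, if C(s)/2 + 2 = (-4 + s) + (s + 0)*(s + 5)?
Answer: -14221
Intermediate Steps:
C(s) = -12 + 2*s + 2*s*(5 + s) (C(s) = -4 + 2*((-4 + s) + (s + 0)*(s + 5)) = -4 + 2*((-4 + s) + s*(5 + s)) = -4 + 2*(-4 + s + s*(5 + s)) = -4 + (-8 + 2*s + 2*s*(5 + s)) = -12 + 2*s + 2*s*(5 + s))
-46*C(7 + 3) - 53 = -46*(-12 + 2*(7 + 3)² + 12*(7 + 3)) - 53 = -46*(-12 + 2*10² + 12*10) - 53 = -46*(-12 + 2*100 + 120) - 53 = -46*(-12 + 200 + 120) - 53 = -46*308 - 53 = -14168 - 53 = -14221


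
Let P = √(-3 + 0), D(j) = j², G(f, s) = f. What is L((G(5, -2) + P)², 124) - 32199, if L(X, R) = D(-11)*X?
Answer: -29537 + 1210*I*√3 ≈ -29537.0 + 2095.8*I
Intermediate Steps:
P = I*√3 (P = √(-3) = I*√3 ≈ 1.732*I)
L(X, R) = 121*X (L(X, R) = (-11)²*X = 121*X)
L((G(5, -2) + P)², 124) - 32199 = 121*(5 + I*√3)² - 32199 = -32199 + 121*(5 + I*√3)²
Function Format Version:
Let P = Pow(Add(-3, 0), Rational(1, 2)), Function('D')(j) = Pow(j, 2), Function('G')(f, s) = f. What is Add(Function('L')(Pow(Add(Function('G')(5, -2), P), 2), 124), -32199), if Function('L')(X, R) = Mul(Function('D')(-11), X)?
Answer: Add(-29537, Mul(1210, I, Pow(3, Rational(1, 2)))) ≈ Add(-29537., Mul(2095.8, I))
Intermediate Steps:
P = Mul(I, Pow(3, Rational(1, 2))) (P = Pow(-3, Rational(1, 2)) = Mul(I, Pow(3, Rational(1, 2))) ≈ Mul(1.7320, I))
Function('L')(X, R) = Mul(121, X) (Function('L')(X, R) = Mul(Pow(-11, 2), X) = Mul(121, X))
Add(Function('L')(Pow(Add(Function('G')(5, -2), P), 2), 124), -32199) = Add(Mul(121, Pow(Add(5, Mul(I, Pow(3, Rational(1, 2)))), 2)), -32199) = Add(-32199, Mul(121, Pow(Add(5, Mul(I, Pow(3, Rational(1, 2)))), 2)))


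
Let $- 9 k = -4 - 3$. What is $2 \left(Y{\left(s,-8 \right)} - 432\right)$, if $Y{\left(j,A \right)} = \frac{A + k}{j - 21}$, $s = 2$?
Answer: $- \frac{147614}{171} \approx -863.24$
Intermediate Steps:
$k = \frac{7}{9}$ ($k = - \frac{-4 - 3}{9} = \left(- \frac{1}{9}\right) \left(-7\right) = \frac{7}{9} \approx 0.77778$)
$Y{\left(j,A \right)} = \frac{\frac{7}{9} + A}{-21 + j}$ ($Y{\left(j,A \right)} = \frac{A + \frac{7}{9}}{j - 21} = \frac{\frac{7}{9} + A}{-21 + j}$)
$2 \left(Y{\left(s,-8 \right)} - 432\right) = 2 \left(\frac{\frac{7}{9} - 8}{-21 + 2} - 432\right) = 2 \left(\frac{1}{-19} \left(- \frac{65}{9}\right) - 432\right) = 2 \left(\left(- \frac{1}{19}\right) \left(- \frac{65}{9}\right) - 432\right) = 2 \left(\frac{65}{171} - 432\right) = 2 \left(- \frac{73807}{171}\right) = - \frac{147614}{171}$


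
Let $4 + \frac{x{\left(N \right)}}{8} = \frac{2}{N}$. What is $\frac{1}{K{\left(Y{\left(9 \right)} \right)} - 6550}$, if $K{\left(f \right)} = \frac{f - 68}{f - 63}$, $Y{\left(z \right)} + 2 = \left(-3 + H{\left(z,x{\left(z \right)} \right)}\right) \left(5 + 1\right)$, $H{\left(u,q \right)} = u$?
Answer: $- \frac{29}{189916} \approx -0.0001527$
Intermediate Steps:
$x{\left(N \right)} = -32 + \frac{16}{N}$ ($x{\left(N \right)} = -32 + 8 \frac{2}{N} = -32 + \frac{16}{N}$)
$Y{\left(z \right)} = -20 + 6 z$ ($Y{\left(z \right)} = -2 + \left(-3 + z\right) \left(5 + 1\right) = -2 + \left(-3 + z\right) 6 = -2 + \left(-18 + 6 z\right) = -20 + 6 z$)
$K{\left(f \right)} = \frac{-68 + f}{-63 + f}$
$\frac{1}{K{\left(Y{\left(9 \right)} \right)} - 6550} = \frac{1}{\frac{-68 + \left(-20 + 6 \cdot 9\right)}{-63 + \left(-20 + 6 \cdot 9\right)} - 6550} = \frac{1}{\frac{-68 + \left(-20 + 54\right)}{-63 + \left(-20 + 54\right)} - 6550} = \frac{1}{\frac{-68 + 34}{-63 + 34} - 6550} = \frac{1}{\frac{1}{-29} \left(-34\right) - 6550} = \frac{1}{\left(- \frac{1}{29}\right) \left(-34\right) - 6550} = \frac{1}{\frac{34}{29} - 6550} = \frac{1}{- \frac{189916}{29}} = - \frac{29}{189916}$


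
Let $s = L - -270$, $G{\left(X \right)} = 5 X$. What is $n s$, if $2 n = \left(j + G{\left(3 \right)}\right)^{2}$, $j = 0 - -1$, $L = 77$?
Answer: $44416$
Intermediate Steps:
$j = 1$ ($j = 0 + 1 = 1$)
$n = 128$ ($n = \frac{\left(1 + 5 \cdot 3\right)^{2}}{2} = \frac{\left(1 + 15\right)^{2}}{2} = \frac{16^{2}}{2} = \frac{1}{2} \cdot 256 = 128$)
$s = 347$ ($s = 77 - -270 = 77 + 270 = 347$)
$n s = 128 \cdot 347 = 44416$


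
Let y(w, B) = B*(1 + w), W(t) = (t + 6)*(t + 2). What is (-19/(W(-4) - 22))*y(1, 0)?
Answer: 0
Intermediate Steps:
W(t) = (2 + t)*(6 + t) (W(t) = (6 + t)*(2 + t) = (2 + t)*(6 + t))
(-19/(W(-4) - 22))*y(1, 0) = (-19/((12 + (-4)**2 + 8*(-4)) - 22))*(0*(1 + 1)) = (-19/((12 + 16 - 32) - 22))*(0*2) = -19/(-4 - 22)*0 = -19/(-26)*0 = -19*(-1/26)*0 = (19/26)*0 = 0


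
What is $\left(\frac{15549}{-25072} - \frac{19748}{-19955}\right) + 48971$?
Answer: $\frac{24500952040521}{500311760} \approx 48971.0$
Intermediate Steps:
$\left(\frac{15549}{-25072} - \frac{19748}{-19955}\right) + 48971 = \left(15549 \left(- \frac{1}{25072}\right) - - \frac{19748}{19955}\right) + 48971 = \left(- \frac{15549}{25072} + \frac{19748}{19955}\right) + 48971 = \frac{184841561}{500311760} + 48971 = \frac{24500952040521}{500311760}$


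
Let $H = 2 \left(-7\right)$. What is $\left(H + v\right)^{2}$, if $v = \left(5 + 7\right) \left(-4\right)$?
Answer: $3844$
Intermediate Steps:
$H = -14$
$v = -48$ ($v = 12 \left(-4\right) = -48$)
$\left(H + v\right)^{2} = \left(-14 - 48\right)^{2} = \left(-62\right)^{2} = 3844$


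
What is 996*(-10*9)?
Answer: -89640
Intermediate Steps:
996*(-10*9) = 996*(-90) = -89640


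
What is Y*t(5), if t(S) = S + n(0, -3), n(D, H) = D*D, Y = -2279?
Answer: -11395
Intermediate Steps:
n(D, H) = D**2
t(S) = S (t(S) = S + 0**2 = S + 0 = S)
Y*t(5) = -2279*5 = -11395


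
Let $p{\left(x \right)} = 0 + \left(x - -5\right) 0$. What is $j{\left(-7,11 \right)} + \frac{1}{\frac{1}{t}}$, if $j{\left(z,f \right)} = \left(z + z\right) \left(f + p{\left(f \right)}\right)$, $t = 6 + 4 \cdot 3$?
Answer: $-136$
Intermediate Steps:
$t = 18$ ($t = 6 + 12 = 18$)
$p{\left(x \right)} = 0$ ($p{\left(x \right)} = 0 + \left(x + 5\right) 0 = 0 + \left(5 + x\right) 0 = 0 + 0 = 0$)
$j{\left(z,f \right)} = 2 f z$ ($j{\left(z,f \right)} = \left(z + z\right) \left(f + 0\right) = 2 z f = 2 f z$)
$j{\left(-7,11 \right)} + \frac{1}{\frac{1}{t}} = 2 \cdot 11 \left(-7\right) + \frac{1}{\frac{1}{18}} = -154 + \frac{1}{\frac{1}{18}} = -154 + 18 = -136$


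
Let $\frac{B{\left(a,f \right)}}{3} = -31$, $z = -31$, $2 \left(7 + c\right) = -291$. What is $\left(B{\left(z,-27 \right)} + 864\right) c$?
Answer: $- \frac{235155}{2} \approx -1.1758 \cdot 10^{5}$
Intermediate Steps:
$c = - \frac{305}{2}$ ($c = -7 + \frac{1}{2} \left(-291\right) = -7 - \frac{291}{2} = - \frac{305}{2} \approx -152.5$)
$B{\left(a,f \right)} = -93$ ($B{\left(a,f \right)} = 3 \left(-31\right) = -93$)
$\left(B{\left(z,-27 \right)} + 864\right) c = \left(-93 + 864\right) \left(- \frac{305}{2}\right) = 771 \left(- \frac{305}{2}\right) = - \frac{235155}{2}$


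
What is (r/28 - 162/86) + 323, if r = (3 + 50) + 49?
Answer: 195505/602 ≈ 324.76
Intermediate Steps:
r = 102 (r = 53 + 49 = 102)
(r/28 - 162/86) + 323 = (102/28 - 162/86) + 323 = (102*(1/28) - 162*1/86) + 323 = (51/14 - 81/43) + 323 = 1059/602 + 323 = 195505/602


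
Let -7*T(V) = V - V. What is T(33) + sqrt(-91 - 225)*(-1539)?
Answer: -3078*I*sqrt(79) ≈ -27358.0*I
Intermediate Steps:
T(V) = 0 (T(V) = -(V - V)/7 = -1/7*0 = 0)
T(33) + sqrt(-91 - 225)*(-1539) = 0 + sqrt(-91 - 225)*(-1539) = 0 + sqrt(-316)*(-1539) = 0 + (2*I*sqrt(79))*(-1539) = 0 - 3078*I*sqrt(79) = -3078*I*sqrt(79)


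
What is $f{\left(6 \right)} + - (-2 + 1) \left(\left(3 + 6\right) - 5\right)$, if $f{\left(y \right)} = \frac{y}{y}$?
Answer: $5$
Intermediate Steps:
$f{\left(y \right)} = 1$
$f{\left(6 \right)} + - (-2 + 1) \left(\left(3 + 6\right) - 5\right) = 1 + - (-2 + 1) \left(\left(3 + 6\right) - 5\right) = 1 + \left(-1\right) \left(-1\right) \left(9 - 5\right) = 1 + 1 \cdot 4 = 1 + 4 = 5$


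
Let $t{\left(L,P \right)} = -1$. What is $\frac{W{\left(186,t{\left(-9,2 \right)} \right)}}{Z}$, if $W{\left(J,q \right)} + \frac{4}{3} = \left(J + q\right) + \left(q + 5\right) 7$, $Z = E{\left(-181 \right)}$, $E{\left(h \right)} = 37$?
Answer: $\frac{635}{111} \approx 5.7207$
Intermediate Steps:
$Z = 37$
$W{\left(J,q \right)} = \frac{101}{3} + J + 8 q$ ($W{\left(J,q \right)} = - \frac{4}{3} + \left(\left(J + q\right) + \left(q + 5\right) 7\right) = - \frac{4}{3} + \left(\left(J + q\right) + \left(5 + q\right) 7\right) = - \frac{4}{3} + \left(\left(J + q\right) + \left(35 + 7 q\right)\right) = - \frac{4}{3} + \left(35 + J + 8 q\right) = \frac{101}{3} + J + 8 q$)
$\frac{W{\left(186,t{\left(-9,2 \right)} \right)}}{Z} = \frac{\frac{101}{3} + 186 + 8 \left(-1\right)}{37} = \left(\frac{101}{3} + 186 - 8\right) \frac{1}{37} = \frac{635}{3} \cdot \frac{1}{37} = \frac{635}{111}$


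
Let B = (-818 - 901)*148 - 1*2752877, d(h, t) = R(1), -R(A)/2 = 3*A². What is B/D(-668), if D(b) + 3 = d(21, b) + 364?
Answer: -3007289/355 ≈ -8471.2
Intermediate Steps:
R(A) = -6*A²
d(h, t) = -6 (d(h, t) = -6*1² = -6*1 = -6)
D(b) = 355 (D(b) = -3 + (-6 + 364) = -3 + 358 = 355)
B = -3007289 (B = -1719*148 - 2752877 = -254412 - 2752877 = -3007289)
B/D(-668) = -3007289/355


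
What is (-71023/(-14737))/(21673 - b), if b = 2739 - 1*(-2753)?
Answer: 71023/238459397 ≈ 0.00029784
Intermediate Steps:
b = 5492 (b = 2739 + 2753 = 5492)
(-71023/(-14737))/(21673 - b) = (-71023/(-14737))/(21673 - 1*5492) = (-71023*(-1/14737))/(21673 - 5492) = (71023/14737)/16181 = (71023/14737)*(1/16181) = 71023/238459397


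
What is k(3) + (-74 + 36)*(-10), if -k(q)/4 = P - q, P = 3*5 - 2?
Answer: 340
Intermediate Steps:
P = 13 (P = 15 - 2 = 13)
k(q) = -52 + 4*q (k(q) = -4*(13 - q) = -52 + 4*q)
k(3) + (-74 + 36)*(-10) = (-52 + 4*3) + (-74 + 36)*(-10) = (-52 + 12) - 38*(-10) = -40 + 380 = 340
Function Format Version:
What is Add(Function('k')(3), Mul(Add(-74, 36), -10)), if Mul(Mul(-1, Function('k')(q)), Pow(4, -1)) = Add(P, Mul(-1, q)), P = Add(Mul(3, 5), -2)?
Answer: 340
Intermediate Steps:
P = 13 (P = Add(15, -2) = 13)
Function('k')(q) = Add(-52, Mul(4, q)) (Function('k')(q) = Mul(-4, Add(13, Mul(-1, q))) = Add(-52, Mul(4, q)))
Add(Function('k')(3), Mul(Add(-74, 36), -10)) = Add(Add(-52, Mul(4, 3)), Mul(Add(-74, 36), -10)) = Add(Add(-52, 12), Mul(-38, -10)) = Add(-40, 380) = 340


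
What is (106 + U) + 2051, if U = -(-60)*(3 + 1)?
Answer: 2397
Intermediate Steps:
U = 240 (U = -(-60)*4 = -60*(-4) = 240)
(106 + U) + 2051 = (106 + 240) + 2051 = 346 + 2051 = 2397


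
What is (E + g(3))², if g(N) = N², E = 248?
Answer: 66049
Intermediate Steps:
(E + g(3))² = (248 + 3²)² = (248 + 9)² = 257² = 66049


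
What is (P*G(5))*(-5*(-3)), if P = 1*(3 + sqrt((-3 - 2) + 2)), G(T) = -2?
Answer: -90 - 30*I*sqrt(3) ≈ -90.0 - 51.962*I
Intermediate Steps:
P = 3 + I*sqrt(3) (P = 1*(3 + sqrt(-5 + 2)) = 1*(3 + sqrt(-3)) = 1*(3 + I*sqrt(3)) = 3 + I*sqrt(3) ≈ 3.0 + 1.732*I)
(P*G(5))*(-5*(-3)) = ((3 + I*sqrt(3))*(-2))*(-5*(-3)) = (-6 - 2*I*sqrt(3))*15 = -90 - 30*I*sqrt(3)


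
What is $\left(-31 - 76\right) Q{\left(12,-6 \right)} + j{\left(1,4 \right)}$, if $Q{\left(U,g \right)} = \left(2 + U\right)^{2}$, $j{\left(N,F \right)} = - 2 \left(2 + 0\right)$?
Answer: $-20976$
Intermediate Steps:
$j{\left(N,F \right)} = -4$ ($j{\left(N,F \right)} = \left(-2\right) 2 = -4$)
$\left(-31 - 76\right) Q{\left(12,-6 \right)} + j{\left(1,4 \right)} = \left(-31 - 76\right) \left(2 + 12\right)^{2} - 4 = - 107 \cdot 14^{2} - 4 = \left(-107\right) 196 - 4 = -20972 - 4 = -20976$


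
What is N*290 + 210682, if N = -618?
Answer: 31462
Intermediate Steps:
N*290 + 210682 = -618*290 + 210682 = -179220 + 210682 = 31462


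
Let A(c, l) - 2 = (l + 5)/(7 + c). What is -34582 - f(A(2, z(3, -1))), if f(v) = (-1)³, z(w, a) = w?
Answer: -34581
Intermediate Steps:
A(c, l) = 2 + (5 + l)/(7 + c) (A(c, l) = 2 + (l + 5)/(7 + c) = 2 + (5 + l)/(7 + c))
f(v) = -1
-34582 - f(A(2, z(3, -1))) = -34582 - 1*(-1) = -34582 + 1 = -34581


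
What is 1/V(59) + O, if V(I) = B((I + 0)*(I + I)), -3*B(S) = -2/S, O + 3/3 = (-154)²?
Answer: 34158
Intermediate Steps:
O = 23715 (O = -1 + (-154)² = -1 + 23716 = 23715)
B(S) = 2/(3*S) (B(S) = -(-2)/(3*S) = 2/(3*S))
V(I) = 1/(3*I²) (V(I) = 2/(3*(((I + 0)*(I + I)))) = 2/(3*((I*(2*I)))) = 2/(3*((2*I²))) = 2*(1/(2*I²))/3 = 1/(3*I²))
1/V(59) + O = 1/((⅓)/59²) + 23715 = 1/((⅓)*(1/3481)) + 23715 = 1/(1/10443) + 23715 = 10443 + 23715 = 34158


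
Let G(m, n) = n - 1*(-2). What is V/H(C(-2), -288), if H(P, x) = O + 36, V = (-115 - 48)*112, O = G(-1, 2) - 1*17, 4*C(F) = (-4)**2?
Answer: -18256/23 ≈ -793.74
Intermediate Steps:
C(F) = 4 (C(F) = (1/4)*(-4)**2 = (1/4)*16 = 4)
G(m, n) = 2 + n (G(m, n) = n + 2 = 2 + n)
O = -13 (O = (2 + 2) - 1*17 = 4 - 17 = -13)
V = -18256 (V = -163*112 = -18256)
H(P, x) = 23 (H(P, x) = -13 + 36 = 23)
V/H(C(-2), -288) = -18256/23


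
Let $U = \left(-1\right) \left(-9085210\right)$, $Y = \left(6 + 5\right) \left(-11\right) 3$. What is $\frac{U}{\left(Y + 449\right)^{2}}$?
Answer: $\frac{4542605}{3698} \approx 1228.4$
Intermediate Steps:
$Y = -363$ ($Y = 11 \left(-11\right) 3 = \left(-121\right) 3 = -363$)
$U = 9085210$
$\frac{U}{\left(Y + 449\right)^{2}} = \frac{9085210}{\left(-363 + 449\right)^{2}} = \frac{9085210}{86^{2}} = \frac{9085210}{7396} = 9085210 \cdot \frac{1}{7396} = \frac{4542605}{3698}$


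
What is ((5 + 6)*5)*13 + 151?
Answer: 866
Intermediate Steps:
((5 + 6)*5)*13 + 151 = (11*5)*13 + 151 = 55*13 + 151 = 715 + 151 = 866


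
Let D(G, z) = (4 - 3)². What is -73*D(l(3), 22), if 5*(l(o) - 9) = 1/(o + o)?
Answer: -73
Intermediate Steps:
l(o) = 9 + 1/(10*o) (l(o) = 9 + 1/(5*(o + o)) = 9 + 1/(5*((2*o))) = 9 + (1/(2*o))/5 = 9 + 1/(10*o))
D(G, z) = 1 (D(G, z) = 1² = 1)
-73*D(l(3), 22) = -73*1 = -73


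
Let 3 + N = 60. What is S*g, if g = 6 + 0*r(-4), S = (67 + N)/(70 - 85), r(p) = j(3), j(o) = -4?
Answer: -248/5 ≈ -49.600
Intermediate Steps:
N = 57 (N = -3 + 60 = 57)
r(p) = -4
S = -124/15 (S = (67 + 57)/(70 - 85) = 124/(-15) = 124*(-1/15) = -124/15 ≈ -8.2667)
g = 6 (g = 6 + 0*(-4) = 6 + 0 = 6)
S*g = -124/15*6 = -248/5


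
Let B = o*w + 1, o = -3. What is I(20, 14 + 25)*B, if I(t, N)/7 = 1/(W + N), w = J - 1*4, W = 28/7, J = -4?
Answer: 175/43 ≈ 4.0698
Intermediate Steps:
W = 4 (W = 28*(1/7) = 4)
w = -8 (w = -4 - 1*4 = -4 - 4 = -8)
I(t, N) = 7/(4 + N)
B = 25 (B = -3*(-8) + 1 = 24 + 1 = 25)
I(20, 14 + 25)*B = (7/(4 + (14 + 25)))*25 = (7/(4 + 39))*25 = (7/43)*25 = 175/43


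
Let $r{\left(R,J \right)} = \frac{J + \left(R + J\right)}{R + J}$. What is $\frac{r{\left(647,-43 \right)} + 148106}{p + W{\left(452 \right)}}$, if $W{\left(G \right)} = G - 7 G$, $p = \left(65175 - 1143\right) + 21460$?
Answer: $\frac{17891317}{9999824} \approx 1.7892$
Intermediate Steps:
$p = 85492$ ($p = 64032 + 21460 = 85492$)
$r{\left(R,J \right)} = \frac{R + 2 J}{J + R}$ ($r{\left(R,J \right)} = \frac{J + \left(J + R\right)}{J + R} = \frac{R + 2 J}{J + R}$)
$W{\left(G \right)} = - 6 G$
$\frac{r{\left(647,-43 \right)} + 148106}{p + W{\left(452 \right)}} = \frac{\frac{647 + 2 \left(-43\right)}{-43 + 647} + 148106}{85492 - 2712} = \frac{\frac{647 - 86}{604} + 148106}{85492 - 2712} = \frac{\frac{1}{604} \cdot 561 + 148106}{82780} = \left(\frac{561}{604} + 148106\right) \frac{1}{82780} = \frac{89456585}{604} \cdot \frac{1}{82780} = \frac{17891317}{9999824}$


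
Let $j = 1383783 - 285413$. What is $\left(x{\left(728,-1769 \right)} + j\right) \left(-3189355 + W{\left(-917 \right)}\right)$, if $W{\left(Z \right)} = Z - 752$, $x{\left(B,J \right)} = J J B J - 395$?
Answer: $12860114350533304048$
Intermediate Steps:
$j = 1098370$
$x{\left(B,J \right)} = -395 + B J^{3}$ ($x{\left(B,J \right)} = J^{2} B J - 395 = B J^{2} J - 395 = B J^{3} - 395 = -395 + B J^{3}$)
$W{\left(Z \right)} = -752 + Z$
$\left(x{\left(728,-1769 \right)} + j\right) \left(-3189355 + W{\left(-917 \right)}\right) = \left(\left(-395 + 728 \left(-1769\right)^{3}\right) + 1098370\right) \left(-3189355 - 1669\right) = \left(\left(-395 + 728 \left(-5535839609\right)\right) + 1098370\right) \left(-3189355 - 1669\right) = \left(\left(-395 - 4030091235352\right) + 1098370\right) \left(-3191024\right) = \left(-4030091235747 + 1098370\right) \left(-3191024\right) = \left(-4030090137377\right) \left(-3191024\right) = 12860114350533304048$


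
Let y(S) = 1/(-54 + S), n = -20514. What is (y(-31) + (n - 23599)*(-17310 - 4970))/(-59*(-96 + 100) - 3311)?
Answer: -83541199399/301495 ≈ -2.7709e+5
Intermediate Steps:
(y(-31) + (n - 23599)*(-17310 - 4970))/(-59*(-96 + 100) - 3311) = (1/(-54 - 31) + (-20514 - 23599)*(-17310 - 4970))/(-59*(-96 + 100) - 3311) = (1/(-85) - 44113*(-22280))/(-59*4 - 3311) = (-1/85 + 982837640)/(-236 - 3311) = (83541199399/85)/(-3547) = (83541199399/85)*(-1/3547) = -83541199399/301495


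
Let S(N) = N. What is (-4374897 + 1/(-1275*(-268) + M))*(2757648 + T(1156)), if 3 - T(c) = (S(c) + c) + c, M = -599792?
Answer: -3109819404152574075/258092 ≈ -1.2049e+13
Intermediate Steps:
T(c) = 3 - 3*c (T(c) = 3 - ((c + c) + c) = 3 - (2*c + c) = 3 - 3*c)
(-4374897 + 1/(-1275*(-268) + M))*(2757648 + T(1156)) = (-4374897 + 1/(-1275*(-268) - 599792))*(2757648 + (3 - 3*1156)) = (-4374897 + 1/(341700 - 599792))*(2757648 + (3 - 3468)) = (-4374897 + 1/(-258092))*(2757648 - 3465) = (-4374897 - 1/258092)*2754183 = -1129125916525/258092*2754183 = -3109819404152574075/258092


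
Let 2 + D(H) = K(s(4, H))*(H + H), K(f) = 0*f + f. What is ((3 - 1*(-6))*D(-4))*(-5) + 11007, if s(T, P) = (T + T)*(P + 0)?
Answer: -423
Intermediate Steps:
s(T, P) = 2*P*T (s(T, P) = (2*T)*P = 2*P*T)
K(f) = f (K(f) = 0 + f = f)
D(H) = -2 + 16*H² (D(H) = -2 + (2*H*4)*(H + H) = -2 + (8*H)*(2*H) = -2 + 16*H²)
((3 - 1*(-6))*D(-4))*(-5) + 11007 = ((3 - 1*(-6))*(-2 + 16*(-4)²))*(-5) + 11007 = ((3 + 6)*(-2 + 16*16))*(-5) + 11007 = (9*(-2 + 256))*(-5) + 11007 = (9*254)*(-5) + 11007 = 2286*(-5) + 11007 = -11430 + 11007 = -423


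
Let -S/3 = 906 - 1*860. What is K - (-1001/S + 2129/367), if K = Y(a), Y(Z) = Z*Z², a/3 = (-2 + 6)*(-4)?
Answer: -5601703601/50646 ≈ -1.1061e+5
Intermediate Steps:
a = -48 (a = 3*((-2 + 6)*(-4)) = 3*(4*(-4)) = 3*(-16) = -48)
S = -138 (S = -3*(906 - 1*860) = -3*(906 - 860) = -3*46 = -138)
Y(Z) = Z³
K = -110592 (K = (-48)³ = -110592)
K - (-1001/S + 2129/367) = -110592 - (-1001/(-138) + 2129/367) = -110592 - (-1001*(-1/138) + 2129*(1/367)) = -110592 - (1001/138 + 2129/367) = -110592 - 1*661169/50646 = -110592 - 661169/50646 = -5601703601/50646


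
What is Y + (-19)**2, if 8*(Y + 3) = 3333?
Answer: 6197/8 ≈ 774.63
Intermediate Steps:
Y = 3309/8 (Y = -3 + (1/8)*3333 = -3 + 3333/8 = 3309/8 ≈ 413.63)
Y + (-19)**2 = 3309/8 + (-19)**2 = 3309/8 + 361 = 6197/8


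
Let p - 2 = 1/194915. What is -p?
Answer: -389831/194915 ≈ -2.0000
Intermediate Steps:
p = 389831/194915 (p = 2 + 1/194915 = 389831/194915 ≈ 2.0000)
-p = -1*389831/194915 = -389831/194915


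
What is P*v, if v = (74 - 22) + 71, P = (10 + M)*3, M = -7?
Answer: 1107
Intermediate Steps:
P = 9 (P = (10 - 7)*3 = 3*3 = 9)
v = 123 (v = 52 + 71 = 123)
P*v = 9*123 = 1107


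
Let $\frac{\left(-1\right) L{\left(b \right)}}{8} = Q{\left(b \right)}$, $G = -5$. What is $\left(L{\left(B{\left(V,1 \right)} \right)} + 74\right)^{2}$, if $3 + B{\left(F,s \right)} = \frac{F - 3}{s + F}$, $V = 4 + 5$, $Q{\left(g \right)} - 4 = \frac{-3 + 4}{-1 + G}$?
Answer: $\frac{16900}{9} \approx 1877.8$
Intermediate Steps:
$Q{\left(g \right)} = \frac{23}{6}$ ($Q{\left(g \right)} = 4 + \frac{-3 + 4}{-1 - 5} = 4 + 1 \frac{1}{-6} = 4 + 1 \left(- \frac{1}{6}\right) = 4 - \frac{1}{6} = \frac{23}{6}$)
$V = 9$
$B{\left(F,s \right)} = -3 + \frac{-3 + F}{F + s}$ ($B{\left(F,s \right)} = -3 + \frac{F - 3}{s + F} = -3 + \frac{-3 + F}{F + s}$)
$L{\left(b \right)} = - \frac{92}{3}$ ($L{\left(b \right)} = \left(-8\right) \frac{23}{6} = - \frac{92}{3}$)
$\left(L{\left(B{\left(V,1 \right)} \right)} + 74\right)^{2} = \left(- \frac{92}{3} + 74\right)^{2} = \left(\frac{130}{3}\right)^{2} = \frac{16900}{9}$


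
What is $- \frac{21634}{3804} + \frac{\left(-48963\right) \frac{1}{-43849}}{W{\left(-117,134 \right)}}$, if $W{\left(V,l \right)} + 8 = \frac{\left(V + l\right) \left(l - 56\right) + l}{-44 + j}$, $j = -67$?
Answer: $- \frac{562013962385}{97912536852} \approx -5.74$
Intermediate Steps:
$W{\left(V,l \right)} = -8 - \frac{l}{111} - \frac{\left(-56 + l\right) \left(V + l\right)}{111}$ ($W{\left(V,l \right)} = -8 + \frac{\left(V + l\right) \left(l - 56\right) + l}{-44 - 67} = -8 + \frac{\left(V + l\right) \left(-56 + l\right) + l}{-111} = -8 + \left(\left(-56 + l\right) \left(V + l\right) + l\right) \left(- \frac{1}{111}\right) = -8 + \left(l + \left(-56 + l\right) \left(V + l\right)\right) \left(- \frac{1}{111}\right) = -8 - \left(\frac{l}{111} + \frac{\left(-56 + l\right) \left(V + l\right)}{111}\right) = -8 - \frac{l}{111} - \frac{\left(-56 + l\right) \left(V + l\right)}{111}$)
$- \frac{21634}{3804} + \frac{\left(-48963\right) \frac{1}{-43849}}{W{\left(-117,134 \right)}} = - \frac{21634}{3804} + \frac{\left(-48963\right) \frac{1}{-43849}}{-8 - \frac{134^{2}}{111} + \frac{55}{111} \cdot 134 + \frac{56}{111} \left(-117\right) - \left(- \frac{39}{37}\right) 134} = \left(-21634\right) \frac{1}{3804} + \frac{\left(-48963\right) \left(- \frac{1}{43849}\right)}{-8 - \frac{17956}{111} + \frac{7370}{111} - \frac{2184}{37} + \frac{5226}{37}} = - \frac{10817}{1902} + \frac{48963}{43849 \left(-8 - \frac{17956}{111} + \frac{7370}{111} - \frac{2184}{37} + \frac{5226}{37}\right)} = - \frac{10817}{1902} + \frac{48963}{43849 \left(- \frac{2348}{111}\right)} = - \frac{10817}{1902} + \frac{48963}{43849} \left(- \frac{111}{2348}\right) = - \frac{10817}{1902} - \frac{5434893}{102957452} = - \frac{562013962385}{97912536852}$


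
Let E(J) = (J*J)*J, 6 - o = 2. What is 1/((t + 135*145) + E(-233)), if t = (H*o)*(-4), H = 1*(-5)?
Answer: -1/12629682 ≈ -7.9179e-8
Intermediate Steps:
o = 4 (o = 6 - 1*2 = 6 - 2 = 4)
H = -5
E(J) = J³ (E(J) = J²*J = J³)
t = 80 (t = -5*4*(-4) = -20*(-4) = 80)
1/((t + 135*145) + E(-233)) = 1/((80 + 135*145) + (-233)³) = 1/((80 + 19575) - 12649337) = 1/(19655 - 12649337) = 1/(-12629682) = -1/12629682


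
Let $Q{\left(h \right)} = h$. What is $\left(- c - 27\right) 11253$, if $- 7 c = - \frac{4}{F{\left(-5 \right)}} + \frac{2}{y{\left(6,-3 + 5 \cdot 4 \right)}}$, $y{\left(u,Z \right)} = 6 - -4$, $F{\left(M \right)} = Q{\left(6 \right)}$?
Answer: $- \frac{1522906}{5} \approx -3.0458 \cdot 10^{5}$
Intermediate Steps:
$F{\left(M \right)} = 6$
$y{\left(u,Z \right)} = 10$ ($y{\left(u,Z \right)} = 6 + 4 = 10$)
$c = \frac{1}{15}$ ($c = - \frac{- \frac{4}{6} + \frac{2}{10}}{7} = - \frac{\left(-4\right) \frac{1}{6} + 2 \cdot \frac{1}{10}}{7} = - \frac{- \frac{2}{3} + \frac{1}{5}}{7} = \left(- \frac{1}{7}\right) \left(- \frac{7}{15}\right) = \frac{1}{15} \approx 0.066667$)
$\left(- c - 27\right) 11253 = \left(\left(-1\right) \frac{1}{15} - 27\right) 11253 = \left(- \frac{1}{15} - 27\right) 11253 = \left(- \frac{406}{15}\right) 11253 = - \frac{1522906}{5}$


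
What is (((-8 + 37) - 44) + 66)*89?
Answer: 4539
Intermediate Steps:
(((-8 + 37) - 44) + 66)*89 = ((29 - 44) + 66)*89 = (-15 + 66)*89 = 51*89 = 4539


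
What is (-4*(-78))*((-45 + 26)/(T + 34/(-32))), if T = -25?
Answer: 31616/139 ≈ 227.45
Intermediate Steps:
(-4*(-78))*((-45 + 26)/(T + 34/(-32))) = (-4*(-78))*((-45 + 26)/(-25 + 34/(-32))) = 312*(-19/(-25 + 34*(-1/32))) = 312*(-19/(-25 - 17/16)) = 312*(-19/(-417/16)) = 312*(-19*(-16/417)) = 312*(304/417) = 31616/139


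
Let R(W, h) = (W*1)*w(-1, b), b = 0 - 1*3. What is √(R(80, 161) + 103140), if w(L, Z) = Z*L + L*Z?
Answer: 2*√25905 ≈ 321.90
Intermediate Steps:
b = -3 (b = 0 - 3 = -3)
w(L, Z) = 2*L*Z (w(L, Z) = L*Z + L*Z = 2*L*Z)
R(W, h) = 6*W (R(W, h) = (W*1)*(2*(-1)*(-3)) = W*6 = 6*W)
√(R(80, 161) + 103140) = √(6*80 + 103140) = √(480 + 103140) = √103620 = 2*√25905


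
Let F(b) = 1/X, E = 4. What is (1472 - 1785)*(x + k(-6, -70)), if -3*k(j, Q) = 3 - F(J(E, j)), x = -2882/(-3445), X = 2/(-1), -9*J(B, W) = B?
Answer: 2135599/20670 ≈ 103.32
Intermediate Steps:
J(B, W) = -B/9
X = -2 (X = 2*(-1) = -2)
x = 2882/3445 (x = -2882*(-1/3445) = 2882/3445 ≈ 0.83657)
F(b) = -½ (F(b) = 1/(-2) = -½)
k(j, Q) = -7/6 (k(j, Q) = -(3 - 1*(-½))/3 = -(3 + ½)/3 = -⅓*7/2 = -7/6)
(1472 - 1785)*(x + k(-6, -70)) = (1472 - 1785)*(2882/3445 - 7/6) = -313*(-6823/20670) = 2135599/20670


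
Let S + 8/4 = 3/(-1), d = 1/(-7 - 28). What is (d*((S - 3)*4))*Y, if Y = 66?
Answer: 2112/35 ≈ 60.343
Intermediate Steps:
d = -1/35 (d = 1/(-35) = -1/35 ≈ -0.028571)
S = -5 (S = -2 + 3/(-1) = -2 + 3*(-1) = -2 - 3 = -5)
(d*((S - 3)*4))*Y = -(-5 - 3)*4/35*66 = -(-8)*4/35*66 = -1/35*(-32)*66 = (32/35)*66 = 2112/35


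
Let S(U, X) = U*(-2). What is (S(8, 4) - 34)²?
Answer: 2500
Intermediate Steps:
S(U, X) = -2*U
(S(8, 4) - 34)² = (-2*8 - 34)² = (-16 - 34)² = (-50)² = 2500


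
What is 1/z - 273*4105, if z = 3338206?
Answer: -3741010626989/3338206 ≈ -1.1207e+6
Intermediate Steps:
1/z - 273*4105 = 1/3338206 - 273*4105 = 1/3338206 - 1120665 = -3741010626989/3338206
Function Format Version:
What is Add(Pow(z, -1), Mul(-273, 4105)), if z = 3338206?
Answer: Rational(-3741010626989, 3338206) ≈ -1.1207e+6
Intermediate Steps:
Add(Pow(z, -1), Mul(-273, 4105)) = Add(Pow(3338206, -1), Mul(-273, 4105)) = Add(Rational(1, 3338206), -1120665) = Rational(-3741010626989, 3338206)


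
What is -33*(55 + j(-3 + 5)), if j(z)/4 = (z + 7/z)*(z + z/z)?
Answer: -3993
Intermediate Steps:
j(z) = 4*(1 + z)*(z + 7/z) (j(z) = 4*((z + 7/z)*(z + z/z)) = 4*((z + 7/z)*(z + 1)) = 4*((z + 7/z)*(1 + z)) = 4*((1 + z)*(z + 7/z)) = 4*(1 + z)*(z + 7/z))
-33*(55 + j(-3 + 5)) = -33*(55 + 4*(7 + (-3 + 5)*(7 + (-3 + 5) + (-3 + 5)²))/(-3 + 5)) = -33*(55 + 4*(7 + 2*(7 + 2 + 2²))/2) = -33*(55 + 4*(½)*(7 + 2*(7 + 2 + 4))) = -33*(55 + 4*(½)*(7 + 2*13)) = -33*(55 + 4*(½)*(7 + 26)) = -33*(55 + 4*(½)*33) = -33*(55 + 66) = -33*121 = -3993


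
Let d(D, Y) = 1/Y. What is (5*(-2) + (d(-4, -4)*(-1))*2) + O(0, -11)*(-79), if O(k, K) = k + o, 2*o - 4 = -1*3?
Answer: -49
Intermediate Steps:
o = ½ (o = 2 + (-1*3)/2 = 2 + (½)*(-3) = 2 - 3/2 = ½ ≈ 0.50000)
d(D, Y) = 1/Y
O(k, K) = ½ + k (O(k, K) = k + ½ = ½ + k)
(5*(-2) + (d(-4, -4)*(-1))*2) + O(0, -11)*(-79) = (5*(-2) + (-1/(-4))*2) + (½ + 0)*(-79) = (-10 - ¼*(-1)*2) + (½)*(-79) = (-10 + (¼)*2) - 79/2 = (-10 + ½) - 79/2 = -19/2 - 79/2 = -49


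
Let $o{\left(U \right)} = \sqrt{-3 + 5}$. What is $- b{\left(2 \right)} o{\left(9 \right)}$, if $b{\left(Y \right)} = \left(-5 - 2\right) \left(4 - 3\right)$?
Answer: $7 \sqrt{2} \approx 9.8995$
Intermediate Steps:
$b{\left(Y \right)} = -7$ ($b{\left(Y \right)} = \left(-7\right) 1 = -7$)
$o{\left(U \right)} = \sqrt{2}$
$- b{\left(2 \right)} o{\left(9 \right)} = \left(-1\right) \left(-7\right) \sqrt{2} = 7 \sqrt{2}$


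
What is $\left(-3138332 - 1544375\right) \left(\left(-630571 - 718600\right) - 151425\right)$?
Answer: $7026851393372$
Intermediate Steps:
$\left(-3138332 - 1544375\right) \left(\left(-630571 - 718600\right) - 151425\right) = - 4682707 \left(-1349171 - 151425\right) = \left(-4682707\right) \left(-1500596\right) = 7026851393372$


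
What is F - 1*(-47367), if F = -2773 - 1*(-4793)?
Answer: 49387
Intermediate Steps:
F = 2020 (F = -2773 + 4793 = 2020)
F - 1*(-47367) = 2020 - 1*(-47367) = 2020 + 47367 = 49387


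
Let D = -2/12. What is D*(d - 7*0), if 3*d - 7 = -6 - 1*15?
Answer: 7/9 ≈ 0.77778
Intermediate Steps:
d = -14/3 (d = 7/3 + (-6 - 1*15)/3 = 7/3 + (-6 - 15)/3 = 7/3 + (⅓)*(-21) = 7/3 - 7 = -14/3 ≈ -4.6667)
D = -⅙ (D = -2*1/12 = -⅙ ≈ -0.16667)
D*(d - 7*0) = -(-14/3 - 7*0)/6 = -(-14/3 + 0)/6 = -⅙*(-14/3) = 7/9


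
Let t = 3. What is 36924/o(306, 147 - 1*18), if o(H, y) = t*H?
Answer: 362/9 ≈ 40.222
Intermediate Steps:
o(H, y) = 3*H
36924/o(306, 147 - 1*18) = 36924/((3*306)) = 36924/918 = 36924*(1/918) = 362/9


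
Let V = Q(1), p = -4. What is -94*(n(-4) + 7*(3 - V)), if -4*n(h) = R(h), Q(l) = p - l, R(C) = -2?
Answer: -5311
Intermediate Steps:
Q(l) = -4 - l
n(h) = ½ (n(h) = -¼*(-2) = ½)
V = -5 (V = -4 - 1*1 = -4 - 1 = -5)
-94*(n(-4) + 7*(3 - V)) = -94*(½ + 7*(3 - 1*(-5))) = -94*(½ + 7*(3 + 5)) = -94*(½ + 7*8) = -94*(½ + 56) = -94*113/2 = -5311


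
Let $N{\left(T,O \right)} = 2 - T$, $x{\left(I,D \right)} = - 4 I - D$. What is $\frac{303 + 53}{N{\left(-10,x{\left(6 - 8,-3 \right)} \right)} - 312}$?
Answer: $- \frac{89}{75} \approx -1.1867$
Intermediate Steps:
$x{\left(I,D \right)} = - D - 4 I$
$\frac{303 + 53}{N{\left(-10,x{\left(6 - 8,-3 \right)} \right)} - 312} = \frac{303 + 53}{\left(2 - -10\right) - 312} = \frac{356}{\left(2 + 10\right) - 312} = \frac{356}{12 - 312} = \frac{356}{-300} = 356 \left(- \frac{1}{300}\right) = - \frac{89}{75}$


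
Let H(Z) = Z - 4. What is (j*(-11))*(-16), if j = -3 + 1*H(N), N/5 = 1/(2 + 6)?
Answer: -1122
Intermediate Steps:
N = 5/8 (N = 5/(2 + 6) = 5/8 ≈ 0.62500)
H(Z) = -4 + Z
j = -51/8 (j = -3 + 1*(-4 + 5/8) = -3 + 1*(-27/8) = -3 - 27/8 = -51/8 ≈ -6.3750)
(j*(-11))*(-16) = -51/8*(-11)*(-16) = (561/8)*(-16) = -1122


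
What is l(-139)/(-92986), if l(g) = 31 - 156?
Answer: 125/92986 ≈ 0.0013443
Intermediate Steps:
l(g) = -125
l(-139)/(-92986) = -125/(-92986) = -125*(-1/92986) = 125/92986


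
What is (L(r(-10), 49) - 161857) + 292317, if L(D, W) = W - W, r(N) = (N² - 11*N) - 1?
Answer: 130460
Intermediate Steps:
r(N) = -1 + N² - 11*N
L(D, W) = 0
(L(r(-10), 49) - 161857) + 292317 = (0 - 161857) + 292317 = -161857 + 292317 = 130460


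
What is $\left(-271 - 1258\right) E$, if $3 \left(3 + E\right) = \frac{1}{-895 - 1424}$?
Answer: $\frac{31913288}{6957} \approx 4587.2$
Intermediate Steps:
$E = - \frac{20872}{6957}$ ($E = -3 + \frac{1}{3 \left(-895 - 1424\right)} = -3 + \frac{1}{3 \left(-2319\right)} = -3 + \frac{1}{3} \left(- \frac{1}{2319}\right) = -3 - \frac{1}{6957} = - \frac{20872}{6957} \approx -3.0001$)
$\left(-271 - 1258\right) E = \left(-271 - 1258\right) \left(- \frac{20872}{6957}\right) = \left(-1529\right) \left(- \frac{20872}{6957}\right) = \frac{31913288}{6957}$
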